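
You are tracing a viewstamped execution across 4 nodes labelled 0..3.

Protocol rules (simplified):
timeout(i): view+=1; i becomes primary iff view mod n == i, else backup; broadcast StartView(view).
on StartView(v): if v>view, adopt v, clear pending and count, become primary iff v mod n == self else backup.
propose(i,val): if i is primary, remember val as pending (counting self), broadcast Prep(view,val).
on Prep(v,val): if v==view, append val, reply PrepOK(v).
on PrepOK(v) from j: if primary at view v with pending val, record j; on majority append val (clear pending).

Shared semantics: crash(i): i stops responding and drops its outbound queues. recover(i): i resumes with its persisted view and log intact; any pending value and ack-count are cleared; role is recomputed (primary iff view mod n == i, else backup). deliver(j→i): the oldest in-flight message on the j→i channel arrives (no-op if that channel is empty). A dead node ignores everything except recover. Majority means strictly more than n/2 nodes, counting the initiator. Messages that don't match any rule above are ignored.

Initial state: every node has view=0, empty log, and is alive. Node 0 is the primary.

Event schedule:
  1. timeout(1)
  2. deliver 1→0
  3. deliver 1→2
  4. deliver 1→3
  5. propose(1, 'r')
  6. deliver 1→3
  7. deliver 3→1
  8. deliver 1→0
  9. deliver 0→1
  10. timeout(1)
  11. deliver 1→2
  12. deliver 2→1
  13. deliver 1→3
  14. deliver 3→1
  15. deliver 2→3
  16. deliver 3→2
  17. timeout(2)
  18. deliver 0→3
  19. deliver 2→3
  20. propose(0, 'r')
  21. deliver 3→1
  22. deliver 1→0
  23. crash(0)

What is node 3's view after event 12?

[1] timeout(1) → N1(prim v1 [-])
[2] deliver 1→0 → N0(back v1 [-])
[3] deliver 1→2 → N2(back v1 [-])
[4] deliver 1→3 → N3(back v1 [-])
[5] propose(1,'r') → ∅
[6] deliver 1→3 → N3(back v1 [r])
[7] deliver 3→1 → ∅
[8] deliver 1→0 → N0(back v1 [r])
[9] deliver 0→1 → N1(prim v1 [r])
[10] timeout(1) → N1(back v2 [r])
[11] deliver 1→2 → N2(back v1 [r])
[12] deliver 2→1 → ∅

1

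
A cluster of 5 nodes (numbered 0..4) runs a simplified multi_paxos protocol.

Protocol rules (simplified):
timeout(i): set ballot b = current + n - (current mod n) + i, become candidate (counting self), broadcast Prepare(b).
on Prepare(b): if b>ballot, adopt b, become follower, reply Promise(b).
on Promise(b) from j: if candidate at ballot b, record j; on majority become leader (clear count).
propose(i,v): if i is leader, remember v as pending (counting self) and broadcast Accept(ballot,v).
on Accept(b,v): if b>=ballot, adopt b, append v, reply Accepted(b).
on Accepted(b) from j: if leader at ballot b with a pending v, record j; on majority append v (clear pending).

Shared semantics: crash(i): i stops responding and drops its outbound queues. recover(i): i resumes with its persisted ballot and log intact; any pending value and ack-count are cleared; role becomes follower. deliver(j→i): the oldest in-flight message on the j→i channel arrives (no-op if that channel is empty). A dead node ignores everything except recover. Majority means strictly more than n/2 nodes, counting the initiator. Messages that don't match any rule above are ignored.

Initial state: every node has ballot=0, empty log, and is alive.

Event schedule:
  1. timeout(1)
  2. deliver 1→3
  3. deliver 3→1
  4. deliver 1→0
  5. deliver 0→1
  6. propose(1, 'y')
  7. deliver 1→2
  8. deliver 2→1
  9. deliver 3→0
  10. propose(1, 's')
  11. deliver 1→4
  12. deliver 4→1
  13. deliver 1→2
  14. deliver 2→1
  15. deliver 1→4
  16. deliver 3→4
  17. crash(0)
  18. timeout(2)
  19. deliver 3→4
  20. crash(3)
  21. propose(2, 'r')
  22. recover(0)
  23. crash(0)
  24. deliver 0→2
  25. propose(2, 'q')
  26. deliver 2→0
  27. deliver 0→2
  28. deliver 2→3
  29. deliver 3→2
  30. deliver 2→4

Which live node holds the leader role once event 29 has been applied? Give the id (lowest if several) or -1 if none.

1. timeout(1):  <1:cand b6 ->
2. deliver 1→3:  <3:foll b6 ->
3. deliver 3→1:  nop
4. deliver 1→0:  <0:foll b6 ->
5. deliver 0→1:  <1:lead b6 ->
6. propose(1,'y'):  nop
7. deliver 1→2:  <2:foll b6 ->
8. deliver 2→1:  nop
9. deliver 3→0:  nop
10. propose(1,'s'):  nop
11. deliver 1→4:  <4:foll b6 ->
12. deliver 4→1:  nop
13. deliver 1→2:  <2:foll b6 y>
14. deliver 2→1:  nop
15. deliver 1→4:  <4:foll b6 y>
16. deliver 3→4:  nop
17. crash(0):  <0:✗foll b6 ->
18. timeout(2):  <2:cand b12 y>
19. deliver 3→4:  nop
20. crash(3):  <3:✗foll b6 ->
21. propose(2,'r'):  nop
22. recover(0):  <0:foll b6 ->
23. crash(0):  <0:✗foll b6 ->
24. deliver 0→2:  nop
25. propose(2,'q'):  nop
26. deliver 2→0:  nop
27. deliver 0→2:  nop
28. deliver 2→3:  nop
29. deliver 3→2:  nop

1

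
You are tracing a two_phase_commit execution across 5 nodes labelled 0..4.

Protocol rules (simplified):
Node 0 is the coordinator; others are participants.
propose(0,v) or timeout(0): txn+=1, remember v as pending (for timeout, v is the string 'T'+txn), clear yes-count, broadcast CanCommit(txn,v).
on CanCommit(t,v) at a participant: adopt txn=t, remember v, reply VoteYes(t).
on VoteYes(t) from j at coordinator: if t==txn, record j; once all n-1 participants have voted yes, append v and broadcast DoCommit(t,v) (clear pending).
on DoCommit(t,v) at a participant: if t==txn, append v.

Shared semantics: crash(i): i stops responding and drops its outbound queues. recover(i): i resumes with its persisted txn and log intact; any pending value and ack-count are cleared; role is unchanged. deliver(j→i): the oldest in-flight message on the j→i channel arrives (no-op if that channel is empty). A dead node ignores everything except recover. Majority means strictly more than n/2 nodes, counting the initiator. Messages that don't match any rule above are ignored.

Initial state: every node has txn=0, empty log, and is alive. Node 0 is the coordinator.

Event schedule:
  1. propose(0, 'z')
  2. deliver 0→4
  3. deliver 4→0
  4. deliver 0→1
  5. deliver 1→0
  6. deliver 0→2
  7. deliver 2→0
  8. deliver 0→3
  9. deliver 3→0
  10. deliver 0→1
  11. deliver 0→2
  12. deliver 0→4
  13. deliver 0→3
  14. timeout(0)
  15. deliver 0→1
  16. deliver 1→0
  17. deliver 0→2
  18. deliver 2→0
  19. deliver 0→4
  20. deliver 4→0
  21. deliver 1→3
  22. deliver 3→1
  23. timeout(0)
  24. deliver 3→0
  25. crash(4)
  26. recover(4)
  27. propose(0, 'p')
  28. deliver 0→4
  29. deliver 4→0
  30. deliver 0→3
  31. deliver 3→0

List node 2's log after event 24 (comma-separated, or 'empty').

z

e1 propose(0,'z'): 0[coor,t=1,-]
e2 deliver 0→4: 4[part,t=1,-]
e3 deliver 4→0: ·
e4 deliver 0→1: 1[part,t=1,-]
e5 deliver 1→0: ·
e6 deliver 0→2: 2[part,t=1,-]
e7 deliver 2→0: ·
e8 deliver 0→3: 3[part,t=1,-]
e9 deliver 3→0: 0[coor,t=1,z]
e10 deliver 0→1: 1[part,t=1,z]
e11 deliver 0→2: 2[part,t=1,z]
e12 deliver 0→4: 4[part,t=1,z]
e13 deliver 0→3: 3[part,t=1,z]
e14 timeout(0): 0[coor,t=2,z]
e15 deliver 0→1: 1[part,t=2,z]
e16 deliver 1→0: ·
e17 deliver 0→2: 2[part,t=2,z]
e18 deliver 2→0: ·
e19 deliver 0→4: 4[part,t=2,z]
e20 deliver 4→0: ·
e21 deliver 1→3: ·
e22 deliver 3→1: ·
e23 timeout(0): 0[coor,t=3,z]
e24 deliver 3→0: ·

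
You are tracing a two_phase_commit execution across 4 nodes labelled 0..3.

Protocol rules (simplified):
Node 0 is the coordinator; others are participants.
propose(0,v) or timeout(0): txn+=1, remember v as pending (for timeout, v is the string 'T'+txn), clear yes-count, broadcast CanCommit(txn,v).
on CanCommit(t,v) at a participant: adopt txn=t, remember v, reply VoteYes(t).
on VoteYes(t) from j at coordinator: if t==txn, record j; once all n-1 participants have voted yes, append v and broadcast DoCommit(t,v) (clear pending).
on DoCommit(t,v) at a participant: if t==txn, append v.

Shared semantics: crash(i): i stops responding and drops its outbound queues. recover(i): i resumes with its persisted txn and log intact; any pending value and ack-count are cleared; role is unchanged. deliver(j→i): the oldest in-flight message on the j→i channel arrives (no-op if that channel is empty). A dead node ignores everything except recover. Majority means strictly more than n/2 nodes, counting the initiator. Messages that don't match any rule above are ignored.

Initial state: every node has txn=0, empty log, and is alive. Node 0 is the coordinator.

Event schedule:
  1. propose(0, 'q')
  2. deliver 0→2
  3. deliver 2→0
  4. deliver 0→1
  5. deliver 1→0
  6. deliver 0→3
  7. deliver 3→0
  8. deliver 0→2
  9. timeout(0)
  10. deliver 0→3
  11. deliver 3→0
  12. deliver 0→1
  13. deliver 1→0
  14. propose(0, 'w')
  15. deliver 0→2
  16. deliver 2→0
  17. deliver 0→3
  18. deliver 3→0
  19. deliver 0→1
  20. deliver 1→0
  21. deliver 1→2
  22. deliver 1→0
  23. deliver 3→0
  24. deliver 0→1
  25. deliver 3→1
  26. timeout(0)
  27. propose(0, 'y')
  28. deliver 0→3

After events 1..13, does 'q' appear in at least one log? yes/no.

[1] propose(0,'q') → N0(coor t1 [-])
[2] deliver 0→2 → N2(part t1 [-])
[3] deliver 2→0 → ∅
[4] deliver 0→1 → N1(part t1 [-])
[5] deliver 1→0 → ∅
[6] deliver 0→3 → N3(part t1 [-])
[7] deliver 3→0 → N0(coor t1 [q])
[8] deliver 0→2 → N2(part t1 [q])
[9] timeout(0) → N0(coor t2 [q])
[10] deliver 0→3 → N3(part t1 [q])
[11] deliver 3→0 → ∅
[12] deliver 0→1 → N1(part t1 [q])
[13] deliver 1→0 → ∅

yes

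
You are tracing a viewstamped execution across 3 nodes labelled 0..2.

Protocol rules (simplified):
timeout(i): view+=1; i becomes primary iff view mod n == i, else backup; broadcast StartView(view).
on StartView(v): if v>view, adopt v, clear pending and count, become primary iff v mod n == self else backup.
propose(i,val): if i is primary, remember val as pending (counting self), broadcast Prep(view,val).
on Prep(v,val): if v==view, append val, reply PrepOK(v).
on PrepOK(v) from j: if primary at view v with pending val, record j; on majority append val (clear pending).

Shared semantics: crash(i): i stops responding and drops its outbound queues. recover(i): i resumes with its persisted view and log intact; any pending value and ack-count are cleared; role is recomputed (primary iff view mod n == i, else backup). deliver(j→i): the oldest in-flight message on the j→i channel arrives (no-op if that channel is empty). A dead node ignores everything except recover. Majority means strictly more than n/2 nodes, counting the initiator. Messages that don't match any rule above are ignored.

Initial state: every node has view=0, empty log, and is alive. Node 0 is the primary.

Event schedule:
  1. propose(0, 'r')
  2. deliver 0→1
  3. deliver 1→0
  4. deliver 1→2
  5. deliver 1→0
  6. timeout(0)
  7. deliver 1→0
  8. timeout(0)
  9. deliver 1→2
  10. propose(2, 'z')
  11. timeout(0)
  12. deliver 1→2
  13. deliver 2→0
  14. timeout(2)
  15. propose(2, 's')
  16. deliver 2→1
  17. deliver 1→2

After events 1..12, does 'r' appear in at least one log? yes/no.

yes

[1] propose(0,'r') → ∅
[2] deliver 0→1 → N1(back v0 [r])
[3] deliver 1→0 → N0(prim v0 [r])
[4] deliver 1→2 → ∅
[5] deliver 1→0 → ∅
[6] timeout(0) → N0(back v1 [r])
[7] deliver 1→0 → ∅
[8] timeout(0) → N0(back v2 [r])
[9] deliver 1→2 → ∅
[10] propose(2,'z') → ∅
[11] timeout(0) → N0(prim v3 [r])
[12] deliver 1→2 → ∅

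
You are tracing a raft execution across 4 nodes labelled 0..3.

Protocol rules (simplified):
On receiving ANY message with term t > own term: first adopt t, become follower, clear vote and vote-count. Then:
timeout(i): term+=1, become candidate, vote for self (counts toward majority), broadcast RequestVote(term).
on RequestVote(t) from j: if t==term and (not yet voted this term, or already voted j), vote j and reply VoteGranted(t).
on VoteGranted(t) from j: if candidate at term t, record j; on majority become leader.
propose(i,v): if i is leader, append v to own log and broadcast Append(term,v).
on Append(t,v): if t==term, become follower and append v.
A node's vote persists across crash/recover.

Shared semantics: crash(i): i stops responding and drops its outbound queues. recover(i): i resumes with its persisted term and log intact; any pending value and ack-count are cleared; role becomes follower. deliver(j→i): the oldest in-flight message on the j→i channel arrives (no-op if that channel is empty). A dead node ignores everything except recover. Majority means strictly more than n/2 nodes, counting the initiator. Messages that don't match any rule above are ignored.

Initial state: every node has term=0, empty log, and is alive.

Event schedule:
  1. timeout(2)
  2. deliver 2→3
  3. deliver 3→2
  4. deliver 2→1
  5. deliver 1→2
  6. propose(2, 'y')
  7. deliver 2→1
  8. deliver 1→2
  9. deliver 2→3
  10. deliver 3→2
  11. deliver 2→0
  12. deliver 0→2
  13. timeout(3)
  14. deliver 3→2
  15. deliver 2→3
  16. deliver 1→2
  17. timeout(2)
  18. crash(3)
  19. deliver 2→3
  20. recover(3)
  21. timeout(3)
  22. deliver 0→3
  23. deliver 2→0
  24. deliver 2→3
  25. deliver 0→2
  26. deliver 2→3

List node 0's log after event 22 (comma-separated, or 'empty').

step 1 timeout(2): 2={cand,t=1,log=-}
step 2 deliver 2→3: 3={foll,t=1,log=-}
step 3 deliver 3→2: —
step 4 deliver 2→1: 1={foll,t=1,log=-}
step 5 deliver 1→2: 2={lead,t=1,log=-}
step 6 propose(2,'y'): 2={lead,t=1,log=y}
step 7 deliver 2→1: 1={foll,t=1,log=y}
step 8 deliver 1→2: —
step 9 deliver 2→3: 3={foll,t=1,log=y}
step 10 deliver 3→2: —
step 11 deliver 2→0: 0={foll,t=1,log=-}
step 12 deliver 0→2: —
step 13 timeout(3): 3={cand,t=2,log=y}
step 14 deliver 3→2: 2={foll,t=2,log=y}
step 15 deliver 2→3: —
step 16 deliver 1→2: —
step 17 timeout(2): 2={cand,t=3,log=y}
step 18 crash(3): 3={✗cand,t=2,log=y}
step 19 deliver 2→3: —
step 20 recover(3): 3={foll,t=2,log=y}
step 21 timeout(3): 3={cand,t=3,log=y}
step 22 deliver 0→3: —

empty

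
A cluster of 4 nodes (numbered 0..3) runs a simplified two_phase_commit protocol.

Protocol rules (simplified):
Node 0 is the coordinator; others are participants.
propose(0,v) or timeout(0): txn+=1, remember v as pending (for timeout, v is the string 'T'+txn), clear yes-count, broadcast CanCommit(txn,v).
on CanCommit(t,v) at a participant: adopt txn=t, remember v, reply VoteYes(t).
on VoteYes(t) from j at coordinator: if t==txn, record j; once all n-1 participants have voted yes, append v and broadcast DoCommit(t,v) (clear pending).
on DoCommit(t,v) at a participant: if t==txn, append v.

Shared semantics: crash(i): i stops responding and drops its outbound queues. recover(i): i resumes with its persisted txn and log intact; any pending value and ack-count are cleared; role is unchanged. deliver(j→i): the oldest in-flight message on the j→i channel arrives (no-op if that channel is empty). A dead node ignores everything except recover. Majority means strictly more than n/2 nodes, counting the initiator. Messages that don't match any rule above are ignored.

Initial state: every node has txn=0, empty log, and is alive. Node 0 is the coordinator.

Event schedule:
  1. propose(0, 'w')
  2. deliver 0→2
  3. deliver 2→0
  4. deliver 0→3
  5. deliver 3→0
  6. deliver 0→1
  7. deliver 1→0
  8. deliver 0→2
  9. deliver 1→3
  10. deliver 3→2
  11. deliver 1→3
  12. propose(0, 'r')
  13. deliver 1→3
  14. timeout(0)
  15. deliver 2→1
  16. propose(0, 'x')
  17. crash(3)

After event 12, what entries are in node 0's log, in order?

[1] propose(0,'w') → N0(coor t1 [-])
[2] deliver 0→2 → N2(part t1 [-])
[3] deliver 2→0 → ∅
[4] deliver 0→3 → N3(part t1 [-])
[5] deliver 3→0 → ∅
[6] deliver 0→1 → N1(part t1 [-])
[7] deliver 1→0 → N0(coor t1 [w])
[8] deliver 0→2 → N2(part t1 [w])
[9] deliver 1→3 → ∅
[10] deliver 3→2 → ∅
[11] deliver 1→3 → ∅
[12] propose(0,'r') → N0(coor t2 [w])

w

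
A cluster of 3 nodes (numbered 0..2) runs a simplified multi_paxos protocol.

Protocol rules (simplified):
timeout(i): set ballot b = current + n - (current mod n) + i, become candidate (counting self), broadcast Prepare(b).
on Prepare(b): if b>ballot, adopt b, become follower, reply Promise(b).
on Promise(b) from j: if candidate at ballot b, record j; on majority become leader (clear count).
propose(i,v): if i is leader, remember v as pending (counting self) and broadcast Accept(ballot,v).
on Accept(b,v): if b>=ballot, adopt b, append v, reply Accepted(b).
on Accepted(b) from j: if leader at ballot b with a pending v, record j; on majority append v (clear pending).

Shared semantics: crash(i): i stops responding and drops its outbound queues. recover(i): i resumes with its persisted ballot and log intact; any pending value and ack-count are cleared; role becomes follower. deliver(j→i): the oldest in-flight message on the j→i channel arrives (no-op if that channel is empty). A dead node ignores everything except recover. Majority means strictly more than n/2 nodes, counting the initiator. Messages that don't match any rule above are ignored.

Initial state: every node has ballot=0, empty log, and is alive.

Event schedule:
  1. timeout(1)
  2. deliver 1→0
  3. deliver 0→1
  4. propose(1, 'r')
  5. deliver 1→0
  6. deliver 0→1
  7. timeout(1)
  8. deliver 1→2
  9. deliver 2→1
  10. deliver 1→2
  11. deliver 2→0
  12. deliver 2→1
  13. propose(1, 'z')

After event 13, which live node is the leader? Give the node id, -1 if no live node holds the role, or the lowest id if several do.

-1

[1] timeout(1) → N1(cand b4 [-])
[2] deliver 1→0 → N0(foll b4 [-])
[3] deliver 0→1 → N1(lead b4 [-])
[4] propose(1,'r') → ∅
[5] deliver 1→0 → N0(foll b4 [r])
[6] deliver 0→1 → N1(lead b4 [r])
[7] timeout(1) → N1(cand b7 [r])
[8] deliver 1→2 → N2(foll b4 [-])
[9] deliver 2→1 → ∅
[10] deliver 1→2 → N2(foll b4 [r])
[11] deliver 2→0 → ∅
[12] deliver 2→1 → ∅
[13] propose(1,'z') → ∅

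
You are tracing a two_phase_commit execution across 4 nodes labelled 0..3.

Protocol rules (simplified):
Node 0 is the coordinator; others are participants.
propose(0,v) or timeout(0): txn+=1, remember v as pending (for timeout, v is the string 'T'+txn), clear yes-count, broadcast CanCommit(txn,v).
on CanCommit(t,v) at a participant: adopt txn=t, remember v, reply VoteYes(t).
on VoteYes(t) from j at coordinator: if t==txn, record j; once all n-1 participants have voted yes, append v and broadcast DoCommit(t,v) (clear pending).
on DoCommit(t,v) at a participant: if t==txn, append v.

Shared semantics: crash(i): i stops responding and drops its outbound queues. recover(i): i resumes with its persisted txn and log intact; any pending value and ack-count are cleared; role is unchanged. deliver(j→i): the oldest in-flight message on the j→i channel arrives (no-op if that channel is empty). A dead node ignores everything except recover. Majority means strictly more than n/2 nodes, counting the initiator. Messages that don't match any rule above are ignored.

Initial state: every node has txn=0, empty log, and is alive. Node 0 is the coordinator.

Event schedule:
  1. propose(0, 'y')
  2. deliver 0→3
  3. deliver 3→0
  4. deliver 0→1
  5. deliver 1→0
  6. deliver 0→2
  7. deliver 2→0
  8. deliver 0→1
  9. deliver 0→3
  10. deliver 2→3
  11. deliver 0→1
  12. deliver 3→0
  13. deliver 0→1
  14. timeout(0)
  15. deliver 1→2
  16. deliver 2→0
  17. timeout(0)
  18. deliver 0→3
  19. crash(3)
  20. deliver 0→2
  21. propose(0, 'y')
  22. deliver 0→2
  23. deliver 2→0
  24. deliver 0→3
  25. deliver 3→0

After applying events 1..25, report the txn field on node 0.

[1] propose(0,'y') → N0(coor t1 [-])
[2] deliver 0→3 → N3(part t1 [-])
[3] deliver 3→0 → ∅
[4] deliver 0→1 → N1(part t1 [-])
[5] deliver 1→0 → ∅
[6] deliver 0→2 → N2(part t1 [-])
[7] deliver 2→0 → N0(coor t1 [y])
[8] deliver 0→1 → N1(part t1 [y])
[9] deliver 0→3 → N3(part t1 [y])
[10] deliver 2→3 → ∅
[11] deliver 0→1 → ∅
[12] deliver 3→0 → ∅
[13] deliver 0→1 → ∅
[14] timeout(0) → N0(coor t2 [y])
[15] deliver 1→2 → ∅
[16] deliver 2→0 → ∅
[17] timeout(0) → N0(coor t3 [y])
[18] deliver 0→3 → N3(part t2 [y])
[19] crash(3) → N3(✗part t2 [y])
[20] deliver 0→2 → N2(part t1 [y])
[21] propose(0,'y') → N0(coor t4 [y])
[22] deliver 0→2 → N2(part t2 [y])
[23] deliver 2→0 → ∅
[24] deliver 0→3 → ∅
[25] deliver 3→0 → ∅

4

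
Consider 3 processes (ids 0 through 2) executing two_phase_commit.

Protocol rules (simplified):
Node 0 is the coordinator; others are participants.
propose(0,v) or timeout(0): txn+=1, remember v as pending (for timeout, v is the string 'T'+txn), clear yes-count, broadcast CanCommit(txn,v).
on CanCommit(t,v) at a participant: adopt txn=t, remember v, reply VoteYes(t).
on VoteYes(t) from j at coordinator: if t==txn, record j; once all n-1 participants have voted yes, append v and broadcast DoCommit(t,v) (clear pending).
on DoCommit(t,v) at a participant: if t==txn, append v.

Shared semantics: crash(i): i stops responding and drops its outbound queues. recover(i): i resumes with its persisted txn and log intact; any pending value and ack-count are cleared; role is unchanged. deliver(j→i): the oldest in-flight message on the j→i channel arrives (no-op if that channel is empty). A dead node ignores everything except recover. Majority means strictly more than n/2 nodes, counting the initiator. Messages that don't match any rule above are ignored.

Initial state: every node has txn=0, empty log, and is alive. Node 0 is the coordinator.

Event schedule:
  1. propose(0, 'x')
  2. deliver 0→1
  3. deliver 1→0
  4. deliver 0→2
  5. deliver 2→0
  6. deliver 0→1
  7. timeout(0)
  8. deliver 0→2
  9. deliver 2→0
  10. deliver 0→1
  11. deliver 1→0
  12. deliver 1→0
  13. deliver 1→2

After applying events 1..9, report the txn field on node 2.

1

e1 propose(0,'x'): 0[coor,t=1,-]
e2 deliver 0→1: 1[part,t=1,-]
e3 deliver 1→0: ·
e4 deliver 0→2: 2[part,t=1,-]
e5 deliver 2→0: 0[coor,t=1,x]
e6 deliver 0→1: 1[part,t=1,x]
e7 timeout(0): 0[coor,t=2,x]
e8 deliver 0→2: 2[part,t=1,x]
e9 deliver 2→0: ·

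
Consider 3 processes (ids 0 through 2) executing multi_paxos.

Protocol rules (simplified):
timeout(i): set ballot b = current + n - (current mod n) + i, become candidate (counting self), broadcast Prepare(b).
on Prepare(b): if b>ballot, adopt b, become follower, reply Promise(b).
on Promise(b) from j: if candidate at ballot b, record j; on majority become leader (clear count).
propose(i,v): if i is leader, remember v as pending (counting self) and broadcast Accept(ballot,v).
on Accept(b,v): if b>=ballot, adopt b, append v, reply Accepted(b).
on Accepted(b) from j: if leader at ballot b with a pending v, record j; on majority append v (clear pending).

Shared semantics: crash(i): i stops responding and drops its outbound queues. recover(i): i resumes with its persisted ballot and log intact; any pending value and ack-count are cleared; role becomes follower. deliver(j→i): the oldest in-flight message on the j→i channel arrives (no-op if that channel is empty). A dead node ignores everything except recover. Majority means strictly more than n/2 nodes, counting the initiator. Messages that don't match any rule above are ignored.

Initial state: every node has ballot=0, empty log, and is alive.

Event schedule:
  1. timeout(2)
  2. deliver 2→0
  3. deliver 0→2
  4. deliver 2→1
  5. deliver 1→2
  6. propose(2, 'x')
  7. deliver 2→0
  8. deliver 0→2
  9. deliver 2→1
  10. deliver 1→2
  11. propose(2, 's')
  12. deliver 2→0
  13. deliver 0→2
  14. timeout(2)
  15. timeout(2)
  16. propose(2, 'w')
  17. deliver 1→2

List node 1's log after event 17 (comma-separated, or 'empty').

x

[1] timeout(2) → N2(cand b5 [-])
[2] deliver 2→0 → N0(foll b5 [-])
[3] deliver 0→2 → N2(lead b5 [-])
[4] deliver 2→1 → N1(foll b5 [-])
[5] deliver 1→2 → ∅
[6] propose(2,'x') → ∅
[7] deliver 2→0 → N0(foll b5 [x])
[8] deliver 0→2 → N2(lead b5 [x])
[9] deliver 2→1 → N1(foll b5 [x])
[10] deliver 1→2 → ∅
[11] propose(2,'s') → ∅
[12] deliver 2→0 → N0(foll b5 [x,s])
[13] deliver 0→2 → N2(lead b5 [x,s])
[14] timeout(2) → N2(cand b8 [x,s])
[15] timeout(2) → N2(cand b11 [x,s])
[16] propose(2,'w') → ∅
[17] deliver 1→2 → ∅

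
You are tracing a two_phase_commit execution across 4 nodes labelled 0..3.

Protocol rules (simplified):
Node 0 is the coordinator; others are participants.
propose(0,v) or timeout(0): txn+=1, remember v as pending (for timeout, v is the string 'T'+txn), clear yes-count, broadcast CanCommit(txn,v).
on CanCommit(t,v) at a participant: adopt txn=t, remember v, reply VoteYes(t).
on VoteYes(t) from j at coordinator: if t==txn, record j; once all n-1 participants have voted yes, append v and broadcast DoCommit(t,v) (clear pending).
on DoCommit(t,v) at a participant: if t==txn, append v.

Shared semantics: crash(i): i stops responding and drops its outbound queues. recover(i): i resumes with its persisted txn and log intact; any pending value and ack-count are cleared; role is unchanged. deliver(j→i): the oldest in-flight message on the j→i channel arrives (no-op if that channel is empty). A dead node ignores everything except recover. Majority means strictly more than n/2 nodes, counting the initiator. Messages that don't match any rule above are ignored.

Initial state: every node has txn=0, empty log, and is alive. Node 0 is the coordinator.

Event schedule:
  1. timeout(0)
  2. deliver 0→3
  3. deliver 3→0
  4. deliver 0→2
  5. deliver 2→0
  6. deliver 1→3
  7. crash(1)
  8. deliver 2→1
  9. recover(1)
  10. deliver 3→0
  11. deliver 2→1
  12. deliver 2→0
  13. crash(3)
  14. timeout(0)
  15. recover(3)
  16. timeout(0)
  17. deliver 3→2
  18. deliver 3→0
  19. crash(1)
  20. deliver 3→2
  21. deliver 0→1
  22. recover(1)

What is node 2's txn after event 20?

after 1 — timeout(0): n0:coor/t1/[-]
after 2 — deliver 0→3: n3:part/t1/[-]
after 3 — deliver 3→0: ·
after 4 — deliver 0→2: n2:part/t1/[-]
after 5 — deliver 2→0: ·
after 6 — deliver 1→3: ·
after 7 — crash(1): n1:✗part/t0/[-]
after 8 — deliver 2→1: ·
after 9 — recover(1): n1:part/t0/[-]
after 10 — deliver 3→0: ·
after 11 — deliver 2→1: ·
after 12 — deliver 2→0: ·
after 13 — crash(3): n3:✗part/t1/[-]
after 14 — timeout(0): n0:coor/t2/[-]
after 15 — recover(3): n3:part/t1/[-]
after 16 — timeout(0): n0:coor/t3/[-]
after 17 — deliver 3→2: ·
after 18 — deliver 3→0: ·
after 19 — crash(1): n1:✗part/t0/[-]
after 20 — deliver 3→2: ·

1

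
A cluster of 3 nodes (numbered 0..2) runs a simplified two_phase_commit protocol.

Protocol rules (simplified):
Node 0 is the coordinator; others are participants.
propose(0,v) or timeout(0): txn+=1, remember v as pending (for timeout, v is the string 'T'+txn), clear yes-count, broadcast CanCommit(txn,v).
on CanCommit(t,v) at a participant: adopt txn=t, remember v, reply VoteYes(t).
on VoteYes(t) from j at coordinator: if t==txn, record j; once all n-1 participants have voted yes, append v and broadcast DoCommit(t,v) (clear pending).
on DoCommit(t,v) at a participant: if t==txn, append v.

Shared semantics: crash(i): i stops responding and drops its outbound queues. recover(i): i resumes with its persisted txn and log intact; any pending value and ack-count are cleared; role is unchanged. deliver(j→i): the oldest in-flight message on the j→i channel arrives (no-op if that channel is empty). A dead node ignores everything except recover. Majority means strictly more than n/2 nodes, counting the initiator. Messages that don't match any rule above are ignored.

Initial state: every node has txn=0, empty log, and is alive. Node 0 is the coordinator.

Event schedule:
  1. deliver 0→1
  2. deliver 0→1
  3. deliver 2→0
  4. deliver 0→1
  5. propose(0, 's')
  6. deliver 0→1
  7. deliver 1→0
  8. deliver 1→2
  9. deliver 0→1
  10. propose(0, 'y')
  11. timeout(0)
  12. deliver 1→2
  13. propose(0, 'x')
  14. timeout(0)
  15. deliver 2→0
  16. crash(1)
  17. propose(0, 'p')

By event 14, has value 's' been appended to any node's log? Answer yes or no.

no

1. deliver 0→1:  nop
2. deliver 0→1:  nop
3. deliver 2→0:  nop
4. deliver 0→1:  nop
5. propose(0,'s'):  <0:coor t1 ->
6. deliver 0→1:  <1:part t1 ->
7. deliver 1→0:  nop
8. deliver 1→2:  nop
9. deliver 0→1:  nop
10. propose(0,'y'):  <0:coor t2 ->
11. timeout(0):  <0:coor t3 ->
12. deliver 1→2:  nop
13. propose(0,'x'):  <0:coor t4 ->
14. timeout(0):  <0:coor t5 ->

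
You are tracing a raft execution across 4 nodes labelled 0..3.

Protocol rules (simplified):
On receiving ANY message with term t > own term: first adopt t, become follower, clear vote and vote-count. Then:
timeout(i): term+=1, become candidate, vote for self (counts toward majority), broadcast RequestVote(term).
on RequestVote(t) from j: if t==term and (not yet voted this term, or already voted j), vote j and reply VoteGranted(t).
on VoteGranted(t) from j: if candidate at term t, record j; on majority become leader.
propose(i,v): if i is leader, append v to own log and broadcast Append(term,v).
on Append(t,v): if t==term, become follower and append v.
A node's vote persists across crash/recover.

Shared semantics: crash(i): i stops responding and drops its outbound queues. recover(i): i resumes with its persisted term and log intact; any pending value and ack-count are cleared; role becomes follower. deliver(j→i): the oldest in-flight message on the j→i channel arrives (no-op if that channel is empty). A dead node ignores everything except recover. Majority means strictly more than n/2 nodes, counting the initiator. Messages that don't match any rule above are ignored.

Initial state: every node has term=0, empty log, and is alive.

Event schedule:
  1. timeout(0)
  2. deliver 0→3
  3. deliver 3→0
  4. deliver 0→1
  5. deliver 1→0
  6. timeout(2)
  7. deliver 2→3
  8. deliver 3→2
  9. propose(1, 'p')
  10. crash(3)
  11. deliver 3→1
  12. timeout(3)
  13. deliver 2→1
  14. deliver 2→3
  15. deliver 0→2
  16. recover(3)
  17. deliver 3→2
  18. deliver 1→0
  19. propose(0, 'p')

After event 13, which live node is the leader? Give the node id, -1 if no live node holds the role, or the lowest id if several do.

0

after 1 — timeout(0): n0:cand/t1/[-]
after 2 — deliver 0→3: n3:foll/t1/[-]
after 3 — deliver 3→0: ·
after 4 — deliver 0→1: n1:foll/t1/[-]
after 5 — deliver 1→0: n0:lead/t1/[-]
after 6 — timeout(2): n2:cand/t1/[-]
after 7 — deliver 2→3: ·
after 8 — deliver 3→2: ·
after 9 — propose(1,'p'): ·
after 10 — crash(3): n3:✗foll/t1/[-]
after 11 — deliver 3→1: ·
after 12 — timeout(3): ·
after 13 — deliver 2→1: ·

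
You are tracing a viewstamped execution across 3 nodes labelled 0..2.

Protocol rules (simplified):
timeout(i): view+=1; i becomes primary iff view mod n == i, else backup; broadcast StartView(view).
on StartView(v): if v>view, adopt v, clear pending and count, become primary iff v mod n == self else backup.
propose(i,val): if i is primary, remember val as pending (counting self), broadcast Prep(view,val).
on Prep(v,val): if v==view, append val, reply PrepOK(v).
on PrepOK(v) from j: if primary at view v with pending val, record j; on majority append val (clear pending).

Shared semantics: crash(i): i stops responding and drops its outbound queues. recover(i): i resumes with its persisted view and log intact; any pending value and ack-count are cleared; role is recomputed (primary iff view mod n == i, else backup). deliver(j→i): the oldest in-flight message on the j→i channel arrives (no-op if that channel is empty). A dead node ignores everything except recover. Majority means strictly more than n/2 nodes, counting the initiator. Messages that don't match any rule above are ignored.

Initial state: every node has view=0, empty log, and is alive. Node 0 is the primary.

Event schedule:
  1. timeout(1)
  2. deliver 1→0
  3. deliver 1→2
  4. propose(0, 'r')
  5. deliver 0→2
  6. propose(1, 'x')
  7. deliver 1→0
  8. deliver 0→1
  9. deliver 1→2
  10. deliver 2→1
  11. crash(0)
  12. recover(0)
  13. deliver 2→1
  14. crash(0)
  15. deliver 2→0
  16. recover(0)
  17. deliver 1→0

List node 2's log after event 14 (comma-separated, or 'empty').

x

[1] timeout(1) → N1(prim v1 [-])
[2] deliver 1→0 → N0(back v1 [-])
[3] deliver 1→2 → N2(back v1 [-])
[4] propose(0,'r') → ∅
[5] deliver 0→2 → ∅
[6] propose(1,'x') → ∅
[7] deliver 1→0 → N0(back v1 [x])
[8] deliver 0→1 → N1(prim v1 [x])
[9] deliver 1→2 → N2(back v1 [x])
[10] deliver 2→1 → ∅
[11] crash(0) → N0(✗back v1 [x])
[12] recover(0) → N0(back v1 [x])
[13] deliver 2→1 → ∅
[14] crash(0) → N0(✗back v1 [x])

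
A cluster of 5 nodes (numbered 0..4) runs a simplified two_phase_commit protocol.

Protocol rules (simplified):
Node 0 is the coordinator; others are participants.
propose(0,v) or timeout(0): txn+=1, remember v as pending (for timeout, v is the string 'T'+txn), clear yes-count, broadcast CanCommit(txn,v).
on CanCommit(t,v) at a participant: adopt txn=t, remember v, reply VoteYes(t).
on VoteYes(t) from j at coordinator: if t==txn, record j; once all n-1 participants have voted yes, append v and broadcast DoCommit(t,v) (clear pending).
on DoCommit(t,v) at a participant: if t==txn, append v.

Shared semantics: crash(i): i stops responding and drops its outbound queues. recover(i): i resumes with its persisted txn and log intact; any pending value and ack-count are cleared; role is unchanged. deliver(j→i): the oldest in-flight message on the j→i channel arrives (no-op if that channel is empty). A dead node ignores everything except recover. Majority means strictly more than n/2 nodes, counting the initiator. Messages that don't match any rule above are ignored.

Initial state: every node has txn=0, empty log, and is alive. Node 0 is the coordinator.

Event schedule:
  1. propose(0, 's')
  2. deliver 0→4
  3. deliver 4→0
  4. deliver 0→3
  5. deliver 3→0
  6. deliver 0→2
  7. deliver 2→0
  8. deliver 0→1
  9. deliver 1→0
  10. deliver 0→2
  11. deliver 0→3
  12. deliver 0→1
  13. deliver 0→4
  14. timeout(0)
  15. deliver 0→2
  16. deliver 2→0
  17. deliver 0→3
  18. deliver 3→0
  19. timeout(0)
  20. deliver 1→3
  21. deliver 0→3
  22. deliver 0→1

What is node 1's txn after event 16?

[1] propose(0,'s') → N0(coor t1 [-])
[2] deliver 0→4 → N4(part t1 [-])
[3] deliver 4→0 → ∅
[4] deliver 0→3 → N3(part t1 [-])
[5] deliver 3→0 → ∅
[6] deliver 0→2 → N2(part t1 [-])
[7] deliver 2→0 → ∅
[8] deliver 0→1 → N1(part t1 [-])
[9] deliver 1→0 → N0(coor t1 [s])
[10] deliver 0→2 → N2(part t1 [s])
[11] deliver 0→3 → N3(part t1 [s])
[12] deliver 0→1 → N1(part t1 [s])
[13] deliver 0→4 → N4(part t1 [s])
[14] timeout(0) → N0(coor t2 [s])
[15] deliver 0→2 → N2(part t2 [s])
[16] deliver 2→0 → ∅

1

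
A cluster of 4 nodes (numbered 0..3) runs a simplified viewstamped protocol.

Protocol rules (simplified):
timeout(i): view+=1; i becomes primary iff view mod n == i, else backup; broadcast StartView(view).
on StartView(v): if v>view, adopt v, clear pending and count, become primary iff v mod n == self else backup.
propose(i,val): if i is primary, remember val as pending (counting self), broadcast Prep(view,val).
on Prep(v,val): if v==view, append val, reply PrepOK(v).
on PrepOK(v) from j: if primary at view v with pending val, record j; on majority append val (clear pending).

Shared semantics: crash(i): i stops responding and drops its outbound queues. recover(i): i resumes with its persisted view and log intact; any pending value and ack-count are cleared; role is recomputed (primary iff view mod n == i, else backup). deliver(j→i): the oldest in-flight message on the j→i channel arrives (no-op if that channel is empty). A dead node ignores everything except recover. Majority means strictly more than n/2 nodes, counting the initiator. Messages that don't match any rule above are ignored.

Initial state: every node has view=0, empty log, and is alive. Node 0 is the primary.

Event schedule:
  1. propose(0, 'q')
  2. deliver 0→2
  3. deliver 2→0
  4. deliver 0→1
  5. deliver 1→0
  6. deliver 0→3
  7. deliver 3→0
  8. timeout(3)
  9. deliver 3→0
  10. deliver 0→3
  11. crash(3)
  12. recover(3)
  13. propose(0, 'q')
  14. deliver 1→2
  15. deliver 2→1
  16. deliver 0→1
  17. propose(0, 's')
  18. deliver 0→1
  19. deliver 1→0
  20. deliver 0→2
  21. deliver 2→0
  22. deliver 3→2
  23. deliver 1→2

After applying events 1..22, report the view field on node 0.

1

e1 propose(0,'q'): ·
e2 deliver 0→2: 2[back,v=0,q]
e3 deliver 2→0: ·
e4 deliver 0→1: 1[back,v=0,q]
e5 deliver 1→0: 0[prim,v=0,q]
e6 deliver 0→3: 3[back,v=0,q]
e7 deliver 3→0: ·
e8 timeout(3): 3[back,v=1,q]
e9 deliver 3→0: 0[back,v=1,q]
e10 deliver 0→3: ·
e11 crash(3): 3[✗back,v=1,q]
e12 recover(3): 3[back,v=1,q]
e13 propose(0,'q'): ·
e14 deliver 1→2: ·
e15 deliver 2→1: ·
e16 deliver 0→1: ·
e17 propose(0,'s'): ·
e18 deliver 0→1: ·
e19 deliver 1→0: ·
e20 deliver 0→2: ·
e21 deliver 2→0: ·
e22 deliver 3→2: ·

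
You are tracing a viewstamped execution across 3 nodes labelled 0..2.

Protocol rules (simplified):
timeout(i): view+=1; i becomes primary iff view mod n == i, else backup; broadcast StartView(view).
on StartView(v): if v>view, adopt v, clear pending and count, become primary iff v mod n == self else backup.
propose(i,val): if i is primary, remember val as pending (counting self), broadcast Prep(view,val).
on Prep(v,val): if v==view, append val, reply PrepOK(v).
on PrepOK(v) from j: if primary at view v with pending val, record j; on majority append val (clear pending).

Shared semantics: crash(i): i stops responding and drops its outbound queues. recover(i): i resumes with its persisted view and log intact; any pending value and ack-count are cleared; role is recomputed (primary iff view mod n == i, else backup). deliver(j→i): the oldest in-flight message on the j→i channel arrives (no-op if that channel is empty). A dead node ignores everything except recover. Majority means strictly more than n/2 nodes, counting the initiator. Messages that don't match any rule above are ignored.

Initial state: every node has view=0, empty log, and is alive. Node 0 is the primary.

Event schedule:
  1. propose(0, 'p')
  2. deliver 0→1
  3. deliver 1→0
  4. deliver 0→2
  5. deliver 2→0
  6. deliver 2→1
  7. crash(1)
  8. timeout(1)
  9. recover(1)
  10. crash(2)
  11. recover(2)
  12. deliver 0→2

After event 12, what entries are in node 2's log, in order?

p

e1 propose(0,'p'): ·
e2 deliver 0→1: 1[back,v=0,p]
e3 deliver 1→0: 0[prim,v=0,p]
e4 deliver 0→2: 2[back,v=0,p]
e5 deliver 2→0: ·
e6 deliver 2→1: ·
e7 crash(1): 1[✗back,v=0,p]
e8 timeout(1): ·
e9 recover(1): 1[back,v=0,p]
e10 crash(2): 2[✗back,v=0,p]
e11 recover(2): 2[back,v=0,p]
e12 deliver 0→2: ·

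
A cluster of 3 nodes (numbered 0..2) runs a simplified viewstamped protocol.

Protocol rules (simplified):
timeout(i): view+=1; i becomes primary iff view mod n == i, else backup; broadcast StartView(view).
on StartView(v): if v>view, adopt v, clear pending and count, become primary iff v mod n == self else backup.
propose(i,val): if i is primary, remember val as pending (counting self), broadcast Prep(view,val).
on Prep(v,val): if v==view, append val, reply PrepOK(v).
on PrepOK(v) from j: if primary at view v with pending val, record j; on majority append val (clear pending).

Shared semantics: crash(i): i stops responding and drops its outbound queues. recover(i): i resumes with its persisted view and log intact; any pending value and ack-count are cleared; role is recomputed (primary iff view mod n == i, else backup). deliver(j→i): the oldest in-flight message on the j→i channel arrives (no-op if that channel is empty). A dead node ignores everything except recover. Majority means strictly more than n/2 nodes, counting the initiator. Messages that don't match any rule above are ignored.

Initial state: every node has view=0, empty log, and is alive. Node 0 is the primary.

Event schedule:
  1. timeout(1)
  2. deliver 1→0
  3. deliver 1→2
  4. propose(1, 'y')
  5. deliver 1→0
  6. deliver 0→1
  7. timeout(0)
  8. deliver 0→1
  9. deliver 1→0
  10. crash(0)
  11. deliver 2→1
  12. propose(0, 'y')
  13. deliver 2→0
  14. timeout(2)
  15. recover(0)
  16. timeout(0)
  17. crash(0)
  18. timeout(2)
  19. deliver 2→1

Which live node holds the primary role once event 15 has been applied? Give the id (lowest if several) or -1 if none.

2

after 1 — timeout(1): n1:prim/v1/[-]
after 2 — deliver 1→0: n0:back/v1/[-]
after 3 — deliver 1→2: n2:back/v1/[-]
after 4 — propose(1,'y'): ·
after 5 — deliver 1→0: n0:back/v1/[y]
after 6 — deliver 0→1: n1:prim/v1/[y]
after 7 — timeout(0): n0:back/v2/[y]
after 8 — deliver 0→1: n1:back/v2/[y]
after 9 — deliver 1→0: ·
after 10 — crash(0): n0:✗back/v2/[y]
after 11 — deliver 2→1: ·
after 12 — propose(0,'y'): ·
after 13 — deliver 2→0: ·
after 14 — timeout(2): n2:prim/v2/[-]
after 15 — recover(0): n0:back/v2/[y]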